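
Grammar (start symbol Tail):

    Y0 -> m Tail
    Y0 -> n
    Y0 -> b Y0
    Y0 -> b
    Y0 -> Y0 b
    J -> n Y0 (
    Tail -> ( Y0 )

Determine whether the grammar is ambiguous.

Witness: ( b b )

Derivation 1: Tail ⇒ ( Y0 ) ⇒ ( b Y0 ) ⇒ ( b b )
Derivation 2: Tail ⇒ ( Y0 ) ⇒ ( Y0 b ) ⇒ ( b b )

Two distinct leftmost derivations for the same string.

Ambiguous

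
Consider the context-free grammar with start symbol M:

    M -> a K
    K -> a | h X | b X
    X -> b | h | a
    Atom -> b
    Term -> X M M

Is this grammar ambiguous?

Unambiguous

(Atom, Term are unreachable from M, so their rules don't affect L(M).) Each reachable nonterminal has at most one production per leading terminal, and all productions are right-linear; the derivation is determined token-by-token.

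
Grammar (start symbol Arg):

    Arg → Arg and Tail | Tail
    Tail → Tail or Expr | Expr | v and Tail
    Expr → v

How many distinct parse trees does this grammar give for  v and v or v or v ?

Parse trees for v and v or v or v:
  [Arg [Arg [Tail [Expr v]]] and [Tail [Tail [Tail [Expr v]] or [Expr v]] or [Expr v]]]
  [Arg [Tail [Tail [Tail v and [Tail [Expr v]]] or [Expr v]] or [Expr v]]]
  [Arg [Tail [Tail v and [Tail [Tail [Expr v]] or [Expr v]]] or [Expr v]]]
  [Arg [Tail v and [Tail [Tail [Tail [Expr v]] or [Expr v]] or [Expr v]]]]

4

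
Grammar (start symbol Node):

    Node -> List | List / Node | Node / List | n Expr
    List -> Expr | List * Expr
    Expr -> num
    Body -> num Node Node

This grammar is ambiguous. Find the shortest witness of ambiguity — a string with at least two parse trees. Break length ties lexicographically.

num / num

length 1: no string has ≥2 trees
length 2: no string has ≥2 trees
length 3: num / num has 2 parse trees

Two derivations of num / num:
  Node ⇒ List / Node ⇒ Expr / Node ⇒ num / Node ⇒ num / List ⇒ num / Expr ⇒ num / num
  Node ⇒ Node / List ⇒ List / List ⇒ Expr / List ⇒ num / List ⇒ num / Expr ⇒ num / num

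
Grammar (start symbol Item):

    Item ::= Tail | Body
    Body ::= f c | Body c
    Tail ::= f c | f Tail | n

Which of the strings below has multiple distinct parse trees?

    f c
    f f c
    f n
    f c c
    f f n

f c: 2 trees
f f c: 1 tree
f n: 1 tree
f c c: 1 tree
f f n: 1 tree

f c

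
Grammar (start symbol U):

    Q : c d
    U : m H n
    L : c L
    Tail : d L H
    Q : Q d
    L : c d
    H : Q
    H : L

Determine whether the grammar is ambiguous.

Witness: m c d n

Derivation 1: U ⇒ m H n ⇒ m Q n ⇒ m c d n
Derivation 2: U ⇒ m H n ⇒ m L n ⇒ m c d n

Two distinct leftmost derivations for the same string.

Ambiguous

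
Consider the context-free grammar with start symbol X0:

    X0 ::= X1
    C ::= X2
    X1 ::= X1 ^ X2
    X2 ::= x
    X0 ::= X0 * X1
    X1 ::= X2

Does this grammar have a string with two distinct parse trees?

Only X0, X1, X2 are reachable from X0; ignoring the rest: X0 → X0 * X1 | X1  ;  X1 → X1 ^ X2 | X2  — a left-associative chain with X2 at the bottom. Each string factors uniquely by precedence.

Unambiguous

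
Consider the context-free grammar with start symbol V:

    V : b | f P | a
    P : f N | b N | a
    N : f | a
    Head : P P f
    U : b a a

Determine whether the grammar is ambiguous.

Only V, P, N are reachable from V; ignoring the rest: The reachable rules are right-linear with at most one rule per (nonterminal, next-terminal) pair. Each input token forces the next rule, so parsing is deterministic.

Unambiguous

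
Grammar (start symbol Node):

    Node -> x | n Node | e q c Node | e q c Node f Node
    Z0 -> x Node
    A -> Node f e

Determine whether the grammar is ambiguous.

Ambiguous

Witness: e q c e q c x f x

Derivation 1: Node ⇒ e q c Node ⇒ e q c e q c Node f Node ⇒ e q c e q c x f Node ⇒ e q c e q c x f x
Derivation 2: Node ⇒ e q c Node f Node ⇒ e q c e q c Node f Node ⇒ e q c e q c x f Node ⇒ e q c e q c x f x

Two distinct leftmost derivations for the same string.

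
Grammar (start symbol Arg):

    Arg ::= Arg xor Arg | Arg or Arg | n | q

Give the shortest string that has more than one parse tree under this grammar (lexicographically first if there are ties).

length 1: no string has ≥2 trees
length 3: no string has ≥2 trees
length 5: n or n or n has 2 parse trees

Two derivations of n or n or n:
  Arg ⇒ Arg or Arg ⇒ Arg or Arg or Arg ⇒ n or Arg or Arg ⇒ n or n or Arg ⇒ n or n or n
  Arg ⇒ Arg or Arg ⇒ n or Arg ⇒ n or Arg or Arg ⇒ n or n or Arg ⇒ n or n or n

n or n or n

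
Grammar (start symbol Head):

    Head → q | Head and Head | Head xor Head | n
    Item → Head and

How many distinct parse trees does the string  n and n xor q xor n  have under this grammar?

Parse trees for n and n xor q xor n:
  [Head [Head n] and [Head [Head n] xor [Head [Head q] xor [Head n]]]]
  [Head [Head n] and [Head [Head [Head n] xor [Head q]] xor [Head n]]]
  [Head [Head [Head n] and [Head n]] xor [Head [Head q] xor [Head n]]]
  [Head [Head [Head n] and [Head [Head n] xor [Head q]]] xor [Head n]]
  [Head [Head [Head [Head n] and [Head n]] xor [Head q]] xor [Head n]]

5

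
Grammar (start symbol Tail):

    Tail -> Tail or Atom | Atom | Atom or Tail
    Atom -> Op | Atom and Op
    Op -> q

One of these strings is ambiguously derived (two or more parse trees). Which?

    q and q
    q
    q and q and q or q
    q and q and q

q and q and q or q

q and q: 1 tree
q: 1 tree
q and q and q or q: 2 trees
q and q and q: 1 tree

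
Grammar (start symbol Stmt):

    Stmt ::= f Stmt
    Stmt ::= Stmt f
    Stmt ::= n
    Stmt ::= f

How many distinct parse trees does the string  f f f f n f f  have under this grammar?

Parse trees for f f f f n f f (showing first 6 of 15):
  [Stmt f [Stmt f [Stmt f [Stmt f [Stmt [Stmt [Stmt n] f] f]]]]]
  [Stmt f [Stmt f [Stmt f [Stmt [Stmt f [Stmt [Stmt n] f]] f]]]]
  [Stmt f [Stmt f [Stmt f [Stmt [Stmt [Stmt f [Stmt n]] f] f]]]]
  [Stmt f [Stmt f [Stmt [Stmt f [Stmt f [Stmt [Stmt n] f]]] f]]]
  [Stmt f [Stmt f [Stmt [Stmt f [Stmt [Stmt f [Stmt n]] f]] f]]]
  [Stmt f [Stmt f [Stmt [Stmt [Stmt f [Stmt f [Stmt n]]] f] f]]]

15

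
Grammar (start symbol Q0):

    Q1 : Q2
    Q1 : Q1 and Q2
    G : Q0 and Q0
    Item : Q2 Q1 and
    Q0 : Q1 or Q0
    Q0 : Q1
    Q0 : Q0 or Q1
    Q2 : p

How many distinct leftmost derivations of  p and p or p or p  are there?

4

Parse trees for p and p or p or p:
  [Q0 [Q1 [Q1 [Q2 p]] and [Q2 p]] or [Q0 [Q1 [Q2 p]] or [Q0 [Q1 [Q2 p]]]]]
  [Q0 [Q1 [Q1 [Q2 p]] and [Q2 p]] or [Q0 [Q0 [Q1 [Q2 p]]] or [Q1 [Q2 p]]]]
  [Q0 [Q0 [Q1 [Q1 [Q2 p]] and [Q2 p]] or [Q0 [Q1 [Q2 p]]]] or [Q1 [Q2 p]]]
  [Q0 [Q0 [Q0 [Q1 [Q1 [Q2 p]] and [Q2 p]]] or [Q1 [Q2 p]]] or [Q1 [Q2 p]]]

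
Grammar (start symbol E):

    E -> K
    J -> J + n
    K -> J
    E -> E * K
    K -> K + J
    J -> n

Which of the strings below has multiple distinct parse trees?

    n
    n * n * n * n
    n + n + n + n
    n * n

n: 1 tree
n * n * n * n: 1 tree
n + n + n + n: 8 trees
n * n: 1 tree

n + n + n + n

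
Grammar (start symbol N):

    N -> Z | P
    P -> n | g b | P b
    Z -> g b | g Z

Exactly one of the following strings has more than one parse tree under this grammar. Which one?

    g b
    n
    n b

g b: 2 trees
n: 1 tree
n b: 1 tree

g b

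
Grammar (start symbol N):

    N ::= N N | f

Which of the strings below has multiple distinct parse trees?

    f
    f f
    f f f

f f f

f: 1 tree
f f: 1 tree
f f f: 2 trees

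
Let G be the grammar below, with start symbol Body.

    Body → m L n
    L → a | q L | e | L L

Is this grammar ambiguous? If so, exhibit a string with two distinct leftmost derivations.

Ambiguous

Witness: m a a a n

Derivation 1: Body ⇒ m L n ⇒ m L L n ⇒ m a L n ⇒ m a L L n ⇒ m a a L n ⇒ m a a a n
Derivation 2: Body ⇒ m L n ⇒ m L L n ⇒ m L L L n ⇒ m a L L n ⇒ m a a L n ⇒ m a a a n

Two distinct leftmost derivations for the same string.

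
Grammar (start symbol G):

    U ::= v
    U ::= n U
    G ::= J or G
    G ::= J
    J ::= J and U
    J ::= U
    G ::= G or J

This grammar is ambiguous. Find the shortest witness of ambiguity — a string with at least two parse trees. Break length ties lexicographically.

length 1: no string has ≥2 trees
length 2: no string has ≥2 trees
length 3: v or v has 2 parse trees

Two derivations of v or v:
  G ⇒ J or G ⇒ U or G ⇒ v or G ⇒ v or J ⇒ v or U ⇒ v or v
  G ⇒ G or J ⇒ J or J ⇒ U or J ⇒ v or J ⇒ v or U ⇒ v or v

v or v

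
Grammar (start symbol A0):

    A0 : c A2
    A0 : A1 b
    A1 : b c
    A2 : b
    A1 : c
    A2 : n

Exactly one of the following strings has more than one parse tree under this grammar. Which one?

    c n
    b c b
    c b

c b

c n: 1 tree
b c b: 1 tree
c b: 2 trees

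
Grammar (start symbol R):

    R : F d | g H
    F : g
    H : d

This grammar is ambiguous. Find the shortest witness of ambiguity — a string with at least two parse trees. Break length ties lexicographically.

g d

length 2: g d has 2 parse trees

Two derivations of g d:
  R ⇒ F d ⇒ g d
  R ⇒ g H ⇒ g d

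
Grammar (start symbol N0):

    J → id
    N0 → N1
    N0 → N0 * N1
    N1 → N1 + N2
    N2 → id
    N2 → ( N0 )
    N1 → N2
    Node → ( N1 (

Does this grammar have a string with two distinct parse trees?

(Node, J are unreachable from N0, so their rules don't affect L(N0).) This is a standard precedence ladder (N0 over N1 over N2), with each level left-recursive on its own operator ('*' at N0, '+' at N1). That structure is LR(1), hence unambiguous.

Unambiguous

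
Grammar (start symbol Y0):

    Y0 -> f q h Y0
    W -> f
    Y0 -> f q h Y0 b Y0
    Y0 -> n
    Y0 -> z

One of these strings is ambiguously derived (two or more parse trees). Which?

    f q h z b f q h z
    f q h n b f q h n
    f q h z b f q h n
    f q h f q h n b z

f q h z b f q h z: 1 tree
f q h n b f q h n: 1 tree
f q h z b f q h n: 1 tree
f q h f q h n b z: 2 trees

f q h f q h n b z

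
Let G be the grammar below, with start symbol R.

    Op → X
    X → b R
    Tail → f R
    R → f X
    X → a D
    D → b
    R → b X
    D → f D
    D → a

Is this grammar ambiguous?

Unambiguous

(Tail, Op are unreachable from R, so their rules don't affect L(R).) Each reachable nonterminal has at most one production per leading terminal, and all productions are right-linear; the derivation is determined token-by-token.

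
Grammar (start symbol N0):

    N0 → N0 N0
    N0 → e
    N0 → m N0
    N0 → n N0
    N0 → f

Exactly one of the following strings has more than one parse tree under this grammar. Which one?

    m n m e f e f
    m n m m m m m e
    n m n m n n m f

m n m e f e f: 48 trees
m n m m m m m e: 1 tree
n m n m n n m f: 1 tree

m n m e f e f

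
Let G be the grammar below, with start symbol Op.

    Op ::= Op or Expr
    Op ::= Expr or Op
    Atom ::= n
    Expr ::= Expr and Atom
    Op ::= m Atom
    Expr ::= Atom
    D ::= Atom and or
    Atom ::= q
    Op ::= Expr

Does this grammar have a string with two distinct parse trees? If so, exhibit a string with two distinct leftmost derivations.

Ambiguous

Witness: n or n

Derivation 1: Op ⇒ Op or Expr ⇒ Expr or Expr ⇒ Atom or Expr ⇒ n or Expr ⇒ n or Atom ⇒ n or n
Derivation 2: Op ⇒ Expr or Op ⇒ Atom or Op ⇒ n or Op ⇒ n or Expr ⇒ n or Atom ⇒ n or n

Two distinct leftmost derivations for the same string.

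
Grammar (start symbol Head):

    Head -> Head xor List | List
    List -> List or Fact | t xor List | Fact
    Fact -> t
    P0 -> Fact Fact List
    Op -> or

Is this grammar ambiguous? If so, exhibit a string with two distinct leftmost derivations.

Witness: t xor t

Derivation 1: Head ⇒ Head xor List ⇒ List xor List ⇒ Fact xor List ⇒ t xor List ⇒ t xor Fact ⇒ t xor t
Derivation 2: Head ⇒ List ⇒ t xor List ⇒ t xor Fact ⇒ t xor t

Two distinct leftmost derivations for the same string.

Ambiguous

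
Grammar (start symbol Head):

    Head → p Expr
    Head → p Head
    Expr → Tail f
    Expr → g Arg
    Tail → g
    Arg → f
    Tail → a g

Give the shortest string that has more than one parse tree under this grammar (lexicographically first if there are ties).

length 3: p g f has 2 parse trees

Two derivations of p g f:
  Head ⇒ p Expr ⇒ p Tail f ⇒ p g f
  Head ⇒ p Expr ⇒ p g Arg ⇒ p g f

p g f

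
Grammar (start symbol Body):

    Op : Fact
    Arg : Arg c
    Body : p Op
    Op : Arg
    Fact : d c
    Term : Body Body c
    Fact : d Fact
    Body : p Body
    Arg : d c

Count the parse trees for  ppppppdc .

Parse trees for ppppppdc:
  [Body p [Body p [Body p [Body p [Body p [Body p [Op [Fact d c]]]]]]]]
  [Body p [Body p [Body p [Body p [Body p [Body p [Op [Arg d c]]]]]]]]

2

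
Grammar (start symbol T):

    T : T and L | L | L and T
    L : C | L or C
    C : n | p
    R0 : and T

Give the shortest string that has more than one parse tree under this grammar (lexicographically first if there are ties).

length 1: no string has ≥2 trees
length 3: n and n has 2 parse trees

Two derivations of n and n:
  T ⇒ T and L ⇒ L and L ⇒ C and L ⇒ n and L ⇒ n and C ⇒ n and n
  T ⇒ L and T ⇒ C and T ⇒ n and T ⇒ n and L ⇒ n and C ⇒ n and n

n and n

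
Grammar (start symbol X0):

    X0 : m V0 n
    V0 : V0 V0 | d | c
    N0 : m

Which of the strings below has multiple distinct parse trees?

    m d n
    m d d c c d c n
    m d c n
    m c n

m d d c c d c n

m d n: 1 tree
m d d c c d c n: 42 trees
m d c n: 1 tree
m c n: 1 tree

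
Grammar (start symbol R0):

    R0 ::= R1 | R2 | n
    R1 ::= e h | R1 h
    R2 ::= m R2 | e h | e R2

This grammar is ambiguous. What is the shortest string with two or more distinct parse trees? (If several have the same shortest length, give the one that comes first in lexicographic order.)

length 1: no string has ≥2 trees
length 2: e h has 2 parse trees

Two derivations of e h:
  R0 ⇒ R1 ⇒ e h
  R0 ⇒ R2 ⇒ e h

e h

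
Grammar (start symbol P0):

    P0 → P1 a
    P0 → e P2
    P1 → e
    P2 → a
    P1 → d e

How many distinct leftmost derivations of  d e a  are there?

1

Parse trees for d e a:
  [P0 [P1 d e] a]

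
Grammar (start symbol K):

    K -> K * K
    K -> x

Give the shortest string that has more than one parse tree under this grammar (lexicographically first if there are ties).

length 1: no string has ≥2 trees
length 3: no string has ≥2 trees
length 5: x * x * x has 2 parse trees

Two derivations of x * x * x:
  K ⇒ K * K ⇒ K * K * K ⇒ x * K * K ⇒ x * x * K ⇒ x * x * x
  K ⇒ K * K ⇒ x * K ⇒ x * K * K ⇒ x * x * K ⇒ x * x * x

x * x * x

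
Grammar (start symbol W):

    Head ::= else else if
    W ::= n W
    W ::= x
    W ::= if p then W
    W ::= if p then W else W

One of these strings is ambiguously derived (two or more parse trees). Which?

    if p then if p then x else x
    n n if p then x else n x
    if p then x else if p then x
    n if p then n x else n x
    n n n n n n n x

if p then if p then x else x: 2 trees
n n if p then x else n x: 1 tree
if p then x else if p then x: 1 tree
n if p then n x else n x: 1 tree
n n n n n n n x: 1 tree

if p then if p then x else x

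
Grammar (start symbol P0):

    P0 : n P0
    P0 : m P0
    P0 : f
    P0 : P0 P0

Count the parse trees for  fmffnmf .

Parse trees for fmffnmf (showing first 6 of 9):
  [P0 [P0 f] [P0 m [P0 [P0 f] [P0 [P0 f] [P0 n [P0 m [P0 f]]]]]]]
  [P0 [P0 f] [P0 m [P0 [P0 [P0 f] [P0 f]] [P0 n [P0 m [P0 f]]]]]]
  [P0 [P0 f] [P0 [P0 m [P0 f]] [P0 [P0 f] [P0 n [P0 m [P0 f]]]]]]
  [P0 [P0 f] [P0 [P0 m [P0 [P0 f] [P0 f]]] [P0 n [P0 m [P0 f]]]]]
  [P0 [P0 f] [P0 [P0 [P0 m [P0 f]] [P0 f]] [P0 n [P0 m [P0 f]]]]]
  [P0 [P0 [P0 f] [P0 m [P0 f]]] [P0 [P0 f] [P0 n [P0 m [P0 f]]]]]

9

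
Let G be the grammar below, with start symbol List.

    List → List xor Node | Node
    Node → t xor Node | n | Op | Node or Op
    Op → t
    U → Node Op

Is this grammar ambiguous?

Ambiguous

Witness: t xor n

Derivation 1: List ⇒ List xor Node ⇒ Node xor Node ⇒ Op xor Node ⇒ t xor Node ⇒ t xor n
Derivation 2: List ⇒ Node ⇒ t xor Node ⇒ t xor n

Two distinct leftmost derivations for the same string.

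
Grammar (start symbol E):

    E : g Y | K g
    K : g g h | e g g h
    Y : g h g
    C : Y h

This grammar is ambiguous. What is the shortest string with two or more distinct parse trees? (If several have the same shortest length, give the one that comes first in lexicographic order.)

length 4: g g h g has 2 parse trees

Two derivations of g g h g:
  E ⇒ g Y ⇒ g g h g
  E ⇒ K g ⇒ g g h g

g g h g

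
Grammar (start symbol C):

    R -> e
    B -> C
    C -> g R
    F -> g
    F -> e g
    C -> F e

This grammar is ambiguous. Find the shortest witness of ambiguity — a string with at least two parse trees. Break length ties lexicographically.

length 2: g e has 2 parse trees

Two derivations of g e:
  C ⇒ g R ⇒ g e
  C ⇒ F e ⇒ g e

g e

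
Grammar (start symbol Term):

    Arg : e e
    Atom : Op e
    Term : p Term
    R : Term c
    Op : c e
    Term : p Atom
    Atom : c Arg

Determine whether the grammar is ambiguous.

Ambiguous

Witness: p c e e

Derivation 1: Term ⇒ p Atom ⇒ p Op e ⇒ p c e e
Derivation 2: Term ⇒ p Atom ⇒ p c Arg ⇒ p c e e

Two distinct leftmost derivations for the same string.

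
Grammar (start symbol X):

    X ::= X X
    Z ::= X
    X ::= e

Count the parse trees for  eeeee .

Parse trees for eeeee (showing first 6 of 14):
  [X [X e] [X [X e] [X [X e] [X [X e] [X e]]]]]
  [X [X e] [X [X e] [X [X [X e] [X e]] [X e]]]]
  [X [X e] [X [X [X e] [X e]] [X [X e] [X e]]]]
  [X [X e] [X [X [X e] [X [X e] [X e]]] [X e]]]
  [X [X e] [X [X [X [X e] [X e]] [X e]] [X e]]]
  [X [X [X e] [X e]] [X [X e] [X [X e] [X e]]]]

14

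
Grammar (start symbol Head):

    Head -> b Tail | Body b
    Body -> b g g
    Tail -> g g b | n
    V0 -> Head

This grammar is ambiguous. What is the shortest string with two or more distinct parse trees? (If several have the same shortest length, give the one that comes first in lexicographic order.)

b g g b

length 2: no string has ≥2 trees
length 4: b g g b has 2 parse trees

Two derivations of b g g b:
  Head ⇒ b Tail ⇒ b g g b
  Head ⇒ Body b ⇒ b g g b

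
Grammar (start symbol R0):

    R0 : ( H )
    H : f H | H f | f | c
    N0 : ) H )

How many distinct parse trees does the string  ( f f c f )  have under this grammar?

3

Parse trees for ( f f c f ):
  [R0 ( [H f [H f [H [H c] f]]] )]
  [R0 ( [H f [H [H f [H c]] f]] )]
  [R0 ( [H [H f [H f [H c]]] f] )]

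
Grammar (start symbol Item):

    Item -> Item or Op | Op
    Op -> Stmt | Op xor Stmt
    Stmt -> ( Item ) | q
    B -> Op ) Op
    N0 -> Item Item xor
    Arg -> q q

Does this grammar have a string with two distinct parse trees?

Only Item, Op, Stmt are reachable from Item; ignoring the rest: Item → Item or Op | Op  ;  Op → Op xor Stmt | Stmt  — a left-associative chain with Stmt at the bottom. Each string factors uniquely by precedence.

Unambiguous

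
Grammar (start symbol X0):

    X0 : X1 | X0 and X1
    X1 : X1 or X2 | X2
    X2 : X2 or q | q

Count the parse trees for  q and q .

1

Parse trees for q and q:
  [X0 [X0 [X1 [X2 q]]] and [X1 [X2 q]]]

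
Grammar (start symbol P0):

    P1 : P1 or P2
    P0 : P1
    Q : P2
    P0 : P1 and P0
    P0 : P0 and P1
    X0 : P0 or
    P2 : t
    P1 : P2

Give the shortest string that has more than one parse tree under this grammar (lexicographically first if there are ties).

length 1: no string has ≥2 trees
length 3: t and t has 2 parse trees

Two derivations of t and t:
  P0 ⇒ P1 and P0 ⇒ P2 and P0 ⇒ t and P0 ⇒ t and P1 ⇒ t and P2 ⇒ t and t
  P0 ⇒ P0 and P1 ⇒ P1 and P1 ⇒ P2 and P1 ⇒ t and P1 ⇒ t and P2 ⇒ t and t

t and t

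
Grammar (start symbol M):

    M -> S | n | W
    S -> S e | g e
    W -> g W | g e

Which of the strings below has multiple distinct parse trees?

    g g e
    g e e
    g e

g g e: 1 tree
g e e: 1 tree
g e: 2 trees

g e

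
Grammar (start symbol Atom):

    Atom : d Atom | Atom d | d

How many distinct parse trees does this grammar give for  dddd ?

Parse trees for dddd:
  [Atom d [Atom d [Atom d [Atom d]]]]
  [Atom d [Atom d [Atom [Atom d] d]]]
  [Atom d [Atom [Atom d [Atom d]] d]]
  [Atom d [Atom [Atom [Atom d] d] d]]
  [Atom [Atom d [Atom d [Atom d]]] d]
  [Atom [Atom d [Atom [Atom d] d]] d]
  [Atom [Atom [Atom d [Atom d]] d] d]
  [Atom [Atom [Atom [Atom d] d] d] d]

8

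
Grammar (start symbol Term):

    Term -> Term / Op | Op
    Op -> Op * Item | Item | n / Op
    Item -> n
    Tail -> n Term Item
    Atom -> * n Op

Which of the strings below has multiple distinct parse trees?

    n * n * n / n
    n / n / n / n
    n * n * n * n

n / n / n / n

n * n * n / n: 1 tree
n / n / n / n: 8 trees
n * n * n * n: 1 tree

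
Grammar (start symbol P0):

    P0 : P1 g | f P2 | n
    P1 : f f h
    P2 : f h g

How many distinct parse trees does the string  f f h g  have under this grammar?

2

Parse trees for f f h g:
  [P0 [P1 f f h] g]
  [P0 f [P2 f h g]]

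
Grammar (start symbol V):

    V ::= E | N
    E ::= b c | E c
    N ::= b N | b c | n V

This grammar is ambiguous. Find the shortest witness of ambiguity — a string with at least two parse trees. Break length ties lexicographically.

b c

length 2: b c has 2 parse trees

Two derivations of b c:
  V ⇒ E ⇒ b c
  V ⇒ N ⇒ b c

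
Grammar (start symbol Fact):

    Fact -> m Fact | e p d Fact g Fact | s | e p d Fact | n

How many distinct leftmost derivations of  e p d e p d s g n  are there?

2

Parse trees for e p d e p d s g n:
  [Fact e p d [Fact e p d [Fact s]] g [Fact n]]
  [Fact e p d [Fact e p d [Fact s] g [Fact n]]]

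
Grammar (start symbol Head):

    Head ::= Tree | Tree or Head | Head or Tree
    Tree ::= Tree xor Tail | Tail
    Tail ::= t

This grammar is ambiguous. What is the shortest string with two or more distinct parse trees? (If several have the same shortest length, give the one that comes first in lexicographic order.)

length 1: no string has ≥2 trees
length 3: t or t has 2 parse trees

Two derivations of t or t:
  Head ⇒ Tree or Head ⇒ Tail or Head ⇒ t or Head ⇒ t or Tree ⇒ t or Tail ⇒ t or t
  Head ⇒ Head or Tree ⇒ Tree or Tree ⇒ Tail or Tree ⇒ t or Tree ⇒ t or Tail ⇒ t or t

t or t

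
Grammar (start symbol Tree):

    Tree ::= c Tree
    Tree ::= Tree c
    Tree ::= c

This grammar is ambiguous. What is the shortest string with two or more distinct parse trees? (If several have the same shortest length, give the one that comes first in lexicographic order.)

c c

length 1: no string has ≥2 trees
length 2: c c has 2 parse trees

Two derivations of c c:
  Tree ⇒ c Tree ⇒ c c
  Tree ⇒ Tree c ⇒ c c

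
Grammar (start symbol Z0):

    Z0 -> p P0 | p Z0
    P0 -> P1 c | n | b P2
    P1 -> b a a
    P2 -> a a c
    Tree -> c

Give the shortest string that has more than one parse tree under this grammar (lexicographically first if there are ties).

p b a a c

length 2: no string has ≥2 trees
length 3: no string has ≥2 trees
length 4: no string has ≥2 trees
length 5: p b a a c has 2 parse trees

Two derivations of p b a a c:
  Z0 ⇒ p P0 ⇒ p P1 c ⇒ p b a a c
  Z0 ⇒ p P0 ⇒ p b P2 ⇒ p b a a c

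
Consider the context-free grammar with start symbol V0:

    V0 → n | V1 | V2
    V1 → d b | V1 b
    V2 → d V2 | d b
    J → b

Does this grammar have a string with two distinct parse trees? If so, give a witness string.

Witness: d b

Derivation 1: V0 ⇒ V1 ⇒ d b
Derivation 2: V0 ⇒ V2 ⇒ d b

Two distinct leftmost derivations for the same string.

Ambiguous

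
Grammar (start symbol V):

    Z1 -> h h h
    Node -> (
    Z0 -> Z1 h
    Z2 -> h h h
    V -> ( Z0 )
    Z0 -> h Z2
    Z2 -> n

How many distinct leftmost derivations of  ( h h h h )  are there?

Parse trees for ( h h h h ):
  [V ( [Z0 [Z1 h h h] h] )]
  [V ( [Z0 h [Z2 h h h]] )]

2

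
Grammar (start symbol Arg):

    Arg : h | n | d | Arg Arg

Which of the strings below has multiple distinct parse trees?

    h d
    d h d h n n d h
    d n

d h d h n n d h

h d: 1 tree
d h d h n n d h: 429 trees
d n: 1 tree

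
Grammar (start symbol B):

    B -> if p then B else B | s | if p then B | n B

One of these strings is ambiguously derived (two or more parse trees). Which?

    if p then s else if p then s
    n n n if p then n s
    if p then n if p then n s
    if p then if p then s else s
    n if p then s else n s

if p then s else if p then s: 1 tree
n n n if p then n s: 1 tree
if p then n if p then n s: 1 tree
if p then if p then s else s: 2 trees
n if p then s else n s: 1 tree

if p then if p then s else s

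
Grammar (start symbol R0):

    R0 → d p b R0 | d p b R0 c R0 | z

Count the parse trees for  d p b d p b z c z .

Parse trees for d p b d p b z c z:
  [R0 d p b [R0 d p b [R0 z] c [R0 z]]]
  [R0 d p b [R0 d p b [R0 z]] c [R0 z]]

2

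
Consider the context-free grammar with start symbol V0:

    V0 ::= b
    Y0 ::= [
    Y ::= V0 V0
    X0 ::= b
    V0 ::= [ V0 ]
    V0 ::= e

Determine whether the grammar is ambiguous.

Only V0 is reachable from V0; ignoring the rest: L(V0) is { openⁿ atom closeⁿ : n ≥ 0 }. The bracket depth fixes n, and the derivation is forced at every step.

Unambiguous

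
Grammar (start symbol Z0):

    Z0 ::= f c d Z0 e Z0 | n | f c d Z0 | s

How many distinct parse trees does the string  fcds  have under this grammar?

Parse trees for fcds:
  [Z0 f c d [Z0 s]]

1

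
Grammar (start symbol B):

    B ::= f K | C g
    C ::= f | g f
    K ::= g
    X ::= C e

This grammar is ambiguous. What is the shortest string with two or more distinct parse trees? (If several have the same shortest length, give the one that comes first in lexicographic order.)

length 2: f g has 2 parse trees

Two derivations of f g:
  B ⇒ f K ⇒ f g
  B ⇒ C g ⇒ f g

f g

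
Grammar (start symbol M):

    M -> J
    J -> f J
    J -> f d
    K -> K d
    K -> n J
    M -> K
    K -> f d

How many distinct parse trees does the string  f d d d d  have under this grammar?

1

Parse trees for f d d d d:
  [M [K [K [K [K f d] d] d] d]]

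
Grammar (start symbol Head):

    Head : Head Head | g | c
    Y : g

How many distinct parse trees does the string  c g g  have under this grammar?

2

Parse trees for c g g:
  [Head [Head c] [Head [Head g] [Head g]]]
  [Head [Head [Head c] [Head g]] [Head g]]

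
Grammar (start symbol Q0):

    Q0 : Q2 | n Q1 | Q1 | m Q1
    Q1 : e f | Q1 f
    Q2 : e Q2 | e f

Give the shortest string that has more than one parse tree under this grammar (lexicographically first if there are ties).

length 2: e f has 2 parse trees

Two derivations of e f:
  Q0 ⇒ Q2 ⇒ e f
  Q0 ⇒ Q1 ⇒ e f

e f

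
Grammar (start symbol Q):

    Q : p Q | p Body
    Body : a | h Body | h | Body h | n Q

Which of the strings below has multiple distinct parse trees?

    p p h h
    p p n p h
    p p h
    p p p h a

p p h h

p p h h: 2 trees
p p n p h: 1 tree
p p h: 1 tree
p p p h a: 1 tree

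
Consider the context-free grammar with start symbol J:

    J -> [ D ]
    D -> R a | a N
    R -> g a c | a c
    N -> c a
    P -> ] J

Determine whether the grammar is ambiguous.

Witness: [ a c a ]

Derivation 1: J ⇒ [ D ] ⇒ [ R a ] ⇒ [ a c a ]
Derivation 2: J ⇒ [ D ] ⇒ [ a N ] ⇒ [ a c a ]

Two distinct leftmost derivations for the same string.

Ambiguous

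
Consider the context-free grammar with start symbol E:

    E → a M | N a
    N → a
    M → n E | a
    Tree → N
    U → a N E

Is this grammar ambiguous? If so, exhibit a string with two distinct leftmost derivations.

Ambiguous

Witness: a a

Derivation 1: E ⇒ a M ⇒ a a
Derivation 2: E ⇒ N a ⇒ a a

Two distinct leftmost derivations for the same string.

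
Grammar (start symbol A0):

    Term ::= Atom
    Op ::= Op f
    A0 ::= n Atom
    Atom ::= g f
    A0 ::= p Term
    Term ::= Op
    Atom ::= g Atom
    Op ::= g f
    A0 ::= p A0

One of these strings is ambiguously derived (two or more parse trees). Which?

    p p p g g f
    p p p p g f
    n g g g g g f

p p p p g f

p p p g g f: 1 tree
p p p p g f: 2 trees
n g g g g g f: 1 tree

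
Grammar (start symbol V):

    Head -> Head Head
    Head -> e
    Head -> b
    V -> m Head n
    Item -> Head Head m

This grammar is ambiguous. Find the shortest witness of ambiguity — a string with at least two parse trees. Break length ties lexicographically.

length 3: no string has ≥2 trees
length 4: no string has ≥2 trees
length 5: m b b b n has 2 parse trees

Two derivations of m b b b n:
  V ⇒ m Head n ⇒ m Head Head n ⇒ m Head Head Head n ⇒ m b Head Head n ⇒ m b b Head n ⇒ m b b b n
  V ⇒ m Head n ⇒ m Head Head n ⇒ m b Head n ⇒ m b Head Head n ⇒ m b b Head n ⇒ m b b b n

m b b b n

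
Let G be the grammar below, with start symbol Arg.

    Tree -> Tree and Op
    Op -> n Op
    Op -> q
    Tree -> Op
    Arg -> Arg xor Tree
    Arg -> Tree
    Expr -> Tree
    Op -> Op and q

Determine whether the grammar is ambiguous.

Witness: q and q

Derivation 1: Arg ⇒ Tree ⇒ Tree and Op ⇒ Op and Op ⇒ q and Op ⇒ q and q
Derivation 2: Arg ⇒ Tree ⇒ Op ⇒ Op and q ⇒ q and q

Two distinct leftmost derivations for the same string.

Ambiguous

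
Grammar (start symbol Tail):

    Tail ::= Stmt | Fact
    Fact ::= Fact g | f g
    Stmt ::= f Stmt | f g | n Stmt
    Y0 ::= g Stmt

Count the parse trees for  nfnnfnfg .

Parse trees for nfnnfnfg:
  [Tail [Stmt n [Stmt f [Stmt n [Stmt n [Stmt f [Stmt n [Stmt f g]]]]]]]]

1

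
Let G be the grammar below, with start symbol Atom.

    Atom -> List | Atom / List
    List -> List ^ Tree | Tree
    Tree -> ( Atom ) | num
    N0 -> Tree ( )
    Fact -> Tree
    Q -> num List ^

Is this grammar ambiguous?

Unambiguous

(N0, Fact, Q are unreachable from Atom, so their rules don't affect L(Atom).) Atom → Atom / List | List  ;  List → List ^ Tree | Tree  — a left-associative chain with Tree at the bottom. Each string factors uniquely by precedence.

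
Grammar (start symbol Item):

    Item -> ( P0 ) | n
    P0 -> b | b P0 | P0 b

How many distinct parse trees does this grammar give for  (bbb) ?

Parse trees for (bbb):
  [Item ( [P0 b [P0 b [P0 b]]] )]
  [Item ( [P0 b [P0 [P0 b] b]] )]
  [Item ( [P0 [P0 b [P0 b]] b] )]
  [Item ( [P0 [P0 [P0 b] b] b] )]

4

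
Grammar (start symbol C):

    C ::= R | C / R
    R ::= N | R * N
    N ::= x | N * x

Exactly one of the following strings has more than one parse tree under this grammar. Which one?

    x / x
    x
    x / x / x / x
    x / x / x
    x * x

x * x

x / x: 1 tree
x: 1 tree
x / x / x / x: 1 tree
x / x / x: 1 tree
x * x: 2 trees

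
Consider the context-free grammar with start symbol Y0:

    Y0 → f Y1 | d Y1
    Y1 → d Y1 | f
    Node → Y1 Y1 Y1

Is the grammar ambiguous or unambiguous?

(Node is unreachable from Y0, so its rules don't affect L(Y0).) The reachable rules are right-linear with at most one rule per (nonterminal, next-terminal) pair. Each input token forces the next rule, so parsing is deterministic.

Unambiguous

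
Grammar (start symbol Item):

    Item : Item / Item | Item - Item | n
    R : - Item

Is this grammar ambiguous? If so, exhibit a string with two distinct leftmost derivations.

Ambiguous

Witness: n - n - n

Derivation 1: Item ⇒ Item - Item ⇒ Item - Item - Item ⇒ n - Item - Item ⇒ n - n - Item ⇒ n - n - n
Derivation 2: Item ⇒ Item - Item ⇒ n - Item ⇒ n - Item - Item ⇒ n - n - Item ⇒ n - n - n

Two distinct leftmost derivations for the same string.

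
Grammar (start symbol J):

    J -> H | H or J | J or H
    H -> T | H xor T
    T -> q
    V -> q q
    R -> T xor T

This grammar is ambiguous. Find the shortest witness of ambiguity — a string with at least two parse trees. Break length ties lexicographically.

length 1: no string has ≥2 trees
length 3: q or q has 2 parse trees

Two derivations of q or q:
  J ⇒ H or J ⇒ T or J ⇒ q or J ⇒ q or H ⇒ q or T ⇒ q or q
  J ⇒ J or H ⇒ H or H ⇒ T or H ⇒ q or H ⇒ q or T ⇒ q or q

q or q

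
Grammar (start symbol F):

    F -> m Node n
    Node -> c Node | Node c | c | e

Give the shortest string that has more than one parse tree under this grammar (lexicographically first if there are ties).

m c c n

length 3: no string has ≥2 trees
length 4: m c c n has 2 parse trees

Two derivations of m c c n:
  F ⇒ m Node n ⇒ m c Node n ⇒ m c c n
  F ⇒ m Node n ⇒ m Node c n ⇒ m c c n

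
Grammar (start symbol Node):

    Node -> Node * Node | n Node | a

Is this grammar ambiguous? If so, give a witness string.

Witness: n a * a

Derivation 1: Node ⇒ Node * Node ⇒ n Node * Node ⇒ n a * Node ⇒ n a * a
Derivation 2: Node ⇒ n Node ⇒ n Node * Node ⇒ n a * Node ⇒ n a * a

Two distinct leftmost derivations for the same string.

Ambiguous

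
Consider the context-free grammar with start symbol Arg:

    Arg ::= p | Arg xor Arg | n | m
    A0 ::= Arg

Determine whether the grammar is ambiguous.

Ambiguous

Witness: m xor m xor m

Derivation 1: Arg ⇒ Arg xor Arg ⇒ Arg xor Arg xor Arg ⇒ m xor Arg xor Arg ⇒ m xor m xor Arg ⇒ m xor m xor m
Derivation 2: Arg ⇒ Arg xor Arg ⇒ m xor Arg ⇒ m xor Arg xor Arg ⇒ m xor m xor Arg ⇒ m xor m xor m

Two distinct leftmost derivations for the same string.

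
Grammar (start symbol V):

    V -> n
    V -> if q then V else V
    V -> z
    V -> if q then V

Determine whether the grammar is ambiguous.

Ambiguous

Witness: if q then if q then n else n

Derivation 1: V ⇒ if q then V else V ⇒ if q then if q then V else V ⇒ if q then if q then n else V ⇒ if q then if q then n else n
Derivation 2: V ⇒ if q then V ⇒ if q then if q then V else V ⇒ if q then if q then n else V ⇒ if q then if q then n else n

Two distinct leftmost derivations for the same string.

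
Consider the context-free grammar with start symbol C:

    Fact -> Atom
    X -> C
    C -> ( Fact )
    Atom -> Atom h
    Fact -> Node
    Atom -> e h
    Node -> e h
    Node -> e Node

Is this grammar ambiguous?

Ambiguous

Witness: ( e h )

Derivation 1: C ⇒ ( Fact ) ⇒ ( Atom ) ⇒ ( e h )
Derivation 2: C ⇒ ( Fact ) ⇒ ( Node ) ⇒ ( e h )

Two distinct leftmost derivations for the same string.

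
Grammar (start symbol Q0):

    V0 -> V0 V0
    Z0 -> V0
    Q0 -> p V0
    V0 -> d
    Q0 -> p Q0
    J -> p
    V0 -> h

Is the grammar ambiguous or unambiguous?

Witness: p d d d

Derivation 1: Q0 ⇒ p V0 ⇒ p V0 V0 ⇒ p V0 V0 V0 ⇒ p d V0 V0 ⇒ p d d V0 ⇒ p d d d
Derivation 2: Q0 ⇒ p V0 ⇒ p V0 V0 ⇒ p d V0 ⇒ p d V0 V0 ⇒ p d d V0 ⇒ p d d d

Two distinct leftmost derivations for the same string.

Ambiguous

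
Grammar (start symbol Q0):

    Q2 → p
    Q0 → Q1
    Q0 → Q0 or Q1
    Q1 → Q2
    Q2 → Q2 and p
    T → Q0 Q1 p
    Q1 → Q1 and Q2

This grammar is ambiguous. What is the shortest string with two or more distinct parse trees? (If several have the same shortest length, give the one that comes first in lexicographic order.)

length 1: no string has ≥2 trees
length 3: p and p has 2 parse trees

Two derivations of p and p:
  Q0 ⇒ Q1 ⇒ Q2 ⇒ Q2 and p ⇒ p and p
  Q0 ⇒ Q1 ⇒ Q1 and Q2 ⇒ Q2 and Q2 ⇒ p and Q2 ⇒ p and p

p and p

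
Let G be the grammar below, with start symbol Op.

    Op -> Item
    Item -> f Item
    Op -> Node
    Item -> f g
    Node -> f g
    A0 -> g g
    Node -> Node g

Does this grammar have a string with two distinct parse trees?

Witness: f g

Derivation 1: Op ⇒ Item ⇒ f g
Derivation 2: Op ⇒ Node ⇒ f g

Two distinct leftmost derivations for the same string.

Ambiguous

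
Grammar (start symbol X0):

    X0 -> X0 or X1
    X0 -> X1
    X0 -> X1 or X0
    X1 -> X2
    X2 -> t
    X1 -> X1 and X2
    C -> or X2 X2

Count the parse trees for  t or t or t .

Parse trees for t or t or t:
  [X0 [X0 [X0 [X1 [X2 t]]] or [X1 [X2 t]]] or [X1 [X2 t]]]
  [X0 [X0 [X1 [X2 t]] or [X0 [X1 [X2 t]]]] or [X1 [X2 t]]]
  [X0 [X1 [X2 t]] or [X0 [X0 [X1 [X2 t]]] or [X1 [X2 t]]]]
  [X0 [X1 [X2 t]] or [X0 [X1 [X2 t]] or [X0 [X1 [X2 t]]]]]

4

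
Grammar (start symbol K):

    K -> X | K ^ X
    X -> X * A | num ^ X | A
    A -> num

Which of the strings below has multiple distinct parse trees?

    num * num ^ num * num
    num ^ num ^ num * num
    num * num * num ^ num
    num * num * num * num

num * num ^ num * num: 1 tree
num ^ num ^ num * num: 7 trees
num * num * num ^ num: 1 tree
num * num * num * num: 1 tree

num ^ num ^ num * num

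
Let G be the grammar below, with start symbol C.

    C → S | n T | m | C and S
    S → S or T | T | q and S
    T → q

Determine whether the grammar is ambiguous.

Witness: q and q

Derivation 1: C ⇒ S ⇒ q and S ⇒ q and T ⇒ q and q
Derivation 2: C ⇒ C and S ⇒ S and S ⇒ T and S ⇒ q and S ⇒ q and T ⇒ q and q

Two distinct leftmost derivations for the same string.

Ambiguous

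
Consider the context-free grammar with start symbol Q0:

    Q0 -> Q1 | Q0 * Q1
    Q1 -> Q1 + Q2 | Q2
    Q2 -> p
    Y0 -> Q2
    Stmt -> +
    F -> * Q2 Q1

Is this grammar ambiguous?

Only Q0, Q1, Q2 are reachable from Q0; ignoring the rest: The grammar is stratified — Q0 handles '*' (left-recursive), Q1 handles '+', Q2 atoms. Each operator has a fixed associativity and precedence level, so every string has one parse.

Unambiguous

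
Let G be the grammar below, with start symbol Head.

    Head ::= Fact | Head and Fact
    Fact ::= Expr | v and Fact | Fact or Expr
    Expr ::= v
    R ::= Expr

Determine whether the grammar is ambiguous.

Witness: v and v

Derivation 1: Head ⇒ Fact ⇒ v and Fact ⇒ v and Expr ⇒ v and v
Derivation 2: Head ⇒ Head and Fact ⇒ Fact and Fact ⇒ Expr and Fact ⇒ v and Fact ⇒ v and Expr ⇒ v and v

Two distinct leftmost derivations for the same string.

Ambiguous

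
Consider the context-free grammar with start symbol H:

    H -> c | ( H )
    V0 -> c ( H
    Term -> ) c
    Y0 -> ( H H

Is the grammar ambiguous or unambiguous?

(V0, Term, Y0 are unreachable from H, so their rules don't affect L(H).) Each string is a nest of matched brackets around a single atom. An opening bracket forces the recursive rule; an atom forces the base rule.

Unambiguous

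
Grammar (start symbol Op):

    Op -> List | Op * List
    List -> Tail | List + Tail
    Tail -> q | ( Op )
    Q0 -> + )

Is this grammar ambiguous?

Unambiguous

(Q0 is unreachable from Op, so its rules don't affect L(Op).) This is a standard precedence ladder (Op over List over Tail), with each level left-recursive on its own operator ('*' at Op, '+' at List). That structure is LR(1), hence unambiguous.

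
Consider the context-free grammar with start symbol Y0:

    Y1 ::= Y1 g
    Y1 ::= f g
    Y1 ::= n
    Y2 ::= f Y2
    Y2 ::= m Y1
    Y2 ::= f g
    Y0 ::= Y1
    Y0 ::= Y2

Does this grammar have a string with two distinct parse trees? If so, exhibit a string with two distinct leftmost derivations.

Ambiguous

Witness: f g

Derivation 1: Y0 ⇒ Y1 ⇒ f g
Derivation 2: Y0 ⇒ Y2 ⇒ f g

Two distinct leftmost derivations for the same string.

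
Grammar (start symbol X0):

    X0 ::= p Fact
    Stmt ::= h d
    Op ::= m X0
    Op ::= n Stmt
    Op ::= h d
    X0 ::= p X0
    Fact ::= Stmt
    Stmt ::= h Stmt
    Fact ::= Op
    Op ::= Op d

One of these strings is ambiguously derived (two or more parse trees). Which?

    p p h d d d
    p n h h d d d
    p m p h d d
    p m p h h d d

p p h d d d: 1 tree
p n h h d d d: 1 tree
p m p h d d: 3 trees
p m p h h d d: 1 tree

p m p h d d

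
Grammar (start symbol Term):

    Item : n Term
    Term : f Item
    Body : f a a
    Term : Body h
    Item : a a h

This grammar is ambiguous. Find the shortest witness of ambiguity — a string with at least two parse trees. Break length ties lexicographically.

length 4: f a a h has 2 parse trees

Two derivations of f a a h:
  Term ⇒ f Item ⇒ f a a h
  Term ⇒ Body h ⇒ f a a h

f a a h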